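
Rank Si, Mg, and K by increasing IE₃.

Si, K, Mg

IE_3 is the cost of taking one more electron from the +2 cation: Si²⁺ still has 2 valence electrons; Mg²⁺ is the bare [Ne] core; K²⁺ is already 1 electron into the core.
Breaking into a closed-shell core is much more expensive than removing a leftover valence electron — K and Mg have the largest IE_3 here.
Tabulated IE_3 (kJ/mol): Si 3232, Mg 7733, K 4420.
Putting it together, IE_3: Si < K < Mg.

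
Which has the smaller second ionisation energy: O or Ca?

Ca

After 1 electron has been removed, what remains? O⁺ still has 5 valence electrons; Ca⁺ still has 1 valence electron.
All are still removing valence electrons, so compare the +1 ions as you would atoms: IE_2 generally rises across a period (higher Z_eff) and falls down a group (larger shell), subject to the usual subshell exceptions.
Valence configurations: O⁺ [He]2s²2p³, Ca⁺ [Ar]4s¹.
The numbers (kJ/mol): O 3388, Ca 1145.
Overall IE_2 order: Ca < O.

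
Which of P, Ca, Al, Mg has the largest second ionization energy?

Consider each +1 ion: P⁺ still has 4 valence electrons; Ca⁺ still has 1 valence electron; Al⁺ still has 2 valence electrons; Mg⁺ still has 1 valence electron.
All are still removing valence electrons, so compare the +1 ions as you would atoms: IE_2 generally rises across a period (higher Z_eff) and falls down a group (larger shell), subject to the usual subshell exceptions.
Valence configurations: P⁺ [Ne]3s²3p², Ca⁺ [Ar]4s¹, Al⁺ [Ne]3s², Mg⁺ [Ne]3s¹.
Tabulated IE_2 (kJ/mol): P 1907, Ca 1145, Al 1817, Mg 1451.
Hence IE_2: Ca < Mg < Al < P.

P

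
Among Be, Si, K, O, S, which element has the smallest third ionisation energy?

IE_3 is the cost of taking one more electron from the +2 cation: Be²⁺ is the bare [He] core; Si²⁺ still has 2 valence electrons; K²⁺ is already 1 electron into the core; O²⁺ still has 4 valence electrons; S²⁺ still has 4 valence electrons.
Usually core removal costs more than valence removal, but here the competition is close: a tightly held n=2 valence electron can cost more to remove than an n=3 core electron, so the actual values have to decide it.
Valence configurations: Si²⁺ [Ne]3s², O²⁺ [He]2s²2p², S²⁺ [Ne]3s²3p².
Approximate IE_3 values (kJ/mol): Be 14849, Si 3232, K 4420, O 5300, S 3357.
Overall IE_3 order: Si < S < K < O < Be.

Si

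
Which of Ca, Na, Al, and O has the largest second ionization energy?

Consider each +1 ion: Ca⁺ still has 1 valence electron; Na⁺ is the bare [Ne] core; Al⁺ still has 2 valence electrons; O⁺ still has 5 valence electrons.
Pulling an electron out of a noble-gas core costs far more than removing a remaining valence electron, so Na sits at the high end of IE_2.
Valence configurations: Ca⁺ [Ar]4s¹, Al⁺ [Ne]3s², O⁺ [He]2s²2p³.
The numbers (kJ/mol): Ca 1145, Na 4562, Al 1817, O 3388.
Putting it together, IE_2: Ca < Al < O < Na.

Na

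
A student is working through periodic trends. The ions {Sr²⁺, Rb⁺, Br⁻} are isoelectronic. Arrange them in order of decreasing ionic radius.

All of these have 36 electrons, so size is governed by nuclear charge alone: the more protons, the stronger the pull on the same electron cloud, and the smaller the ion.
Nuclear charges: Sr²⁺ (Z=38), Rb⁺ (Z=37), Br⁻ (Z=35).
Largest to smallest: Br⁻ > Rb⁺ > Sr²⁺.

Br⁻, Rb⁺, Sr²⁺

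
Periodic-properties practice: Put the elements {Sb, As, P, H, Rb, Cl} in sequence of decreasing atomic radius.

Rb, Sb, As, P, Cl, H

H is in period 1, group 1; P is in period 3, group 15; Cl is in period 3, group 17; As is in period 4, group 15; Rb is in period 5, group 1; Sb is in period 5, group 15.
Atomic radius shrinks across a period as nuclear charge pulls the same shell inward, and grows down a group as new shells are added.
Here both period and group differ, so the two effects have to be weighed against each other.
Cl > H: period and group pull opposite ways; the down-group shift dominates (99 vs 32 pm).
P > Cl: P lies to the left of Cl in period 3, so the across-period effect alone puts P larger.
As > P: As sits below P in group 15, so the down-group effect alone puts As larger.
Sb > As: Sb sits below As in group 15, so the down-group effect alone puts Sb larger.
Rb > Sb: Rb lies to the left of Sb in period 5, so the across-period effect alone puts Rb larger.
For reference (pm): H 32, P 111, Cl 99, As 121, Rb 210, Sb 140.
So from largest to smallest: Rb > Sb > As > P > Cl > H.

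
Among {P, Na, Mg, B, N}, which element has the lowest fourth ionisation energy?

P

The fourth ionization energy removes an electron from the +3 ion. For each element: P³⁺ still has 2 valence electrons; Na³⁺ is already 2 electrons into the core; Mg³⁺ is already 1 electron into the core; B³⁺ is the bare [He] core; N³⁺ still has 2 valence electrons.
Pulling an electron out of a noble-gas core costs far more than removing a remaining valence electron, so Na, Mg and B sit at the high end of IE_4.
Valence configurations: P³⁺ [Ne]3s², N³⁺ [He]2s².
The numbers (kJ/mol): P 4964, Na 9543, Mg 10543, B 25026, N 7475.
Overall IE_4 order: P < N < Na < Mg < B.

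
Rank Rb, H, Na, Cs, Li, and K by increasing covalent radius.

H, Li, Na, K, Rb, Cs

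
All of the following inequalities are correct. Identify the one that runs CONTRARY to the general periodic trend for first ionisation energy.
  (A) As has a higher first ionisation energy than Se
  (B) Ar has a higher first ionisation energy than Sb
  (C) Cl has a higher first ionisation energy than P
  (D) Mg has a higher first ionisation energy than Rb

(A)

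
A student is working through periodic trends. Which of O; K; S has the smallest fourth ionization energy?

After 3 electrons have been removed, what remains? O³⁺ still has 3 valence electrons; K³⁺ is already 2 electrons into the core; S³⁺ still has 3 valence electrons.
Usually core removal costs more than valence removal, but here the competition is close: a tightly held n=2 valence electron can cost more to remove than an n=3 core electron, so the actual values have to decide it.
Valence configurations: O³⁺ [He]2s²2p¹, S³⁺ [Ne]3s²3p¹.
The numbers (kJ/mol): O 7469, K 5877, S 4556.
Overall IE_4 order: S < K < O.

S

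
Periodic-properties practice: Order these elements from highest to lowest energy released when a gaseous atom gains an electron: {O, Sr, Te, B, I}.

B is in period 2, group 13; O is in period 2, group 16; Sr is in period 5, group 2; Te is in period 5, group 16; I is in period 5, group 17.
Atoms with high Z_eff and room in the valence shell (especially the halogens) have the most exothermic electron affinities.
These span different periods and groups, so the two trends combine.
B > Sr: relative to Sr, both the across-period and down-group shifts push B's electron affinity up.
O > B: O lies to the right of B in period 2, so the across-period effect alone puts O higher.
Te > O: this pair runs against the simple trend — see the exception note.
I > Te: both are in period 5; the period trend gives I the larger value.
Note the exception: Te has a higher electron affinity than O, contrary to the simple trend — O's compact 2p subshell gives strong electron–electron repulsion on the added electron.
For reference (kJ/mol): B 27, O 141, Sr 5, Te 190, I 295.
So from highest to lowest: I > Te > O > B > Sr.

I > Te > O > B > Sr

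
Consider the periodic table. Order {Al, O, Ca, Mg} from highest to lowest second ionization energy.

Consider each +1 ion: Al⁺ still has 2 valence electrons; O⁺ still has 5 valence electrons; Ca⁺ still has 1 valence electron; Mg⁺ still has 1 valence electron.
All are still removing valence electrons, so compare the +1 ions as you would atoms: IE_2 generally rises across a period (higher Z_eff) and falls down a group (larger shell), subject to the usual subshell exceptions.
Valence configurations: Al⁺ [Ne]3s², O⁺ [He]2s²2p³, Ca⁺ [Ar]4s¹, Mg⁺ [Ne]3s¹.
The numbers (kJ/mol): Al 1817, O 3388, Ca 1145, Mg 1451.
Putting it together, IE_2: Ca < Mg < Al < O.

O, Al, Mg, Ca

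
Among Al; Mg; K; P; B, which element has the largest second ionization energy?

K

After 1 electron has been removed, what remains? Al⁺ still has 2 valence electrons; Mg⁺ still has 1 valence electron; K⁺ is the bare [Ar] core; P⁺ still has 4 valence electrons; B⁺ still has 2 valence electrons.
Breaking into a closed-shell core is much more expensive than removing a leftover valence electron — K has the largest IE_2 here.
Valence configurations: Al⁺ [Ne]3s², Mg⁺ [Ne]3s¹, P⁺ [Ne]3s²3p², B⁺ [He]2s².
Approximate IE_2 values (kJ/mol): Al 1817, Mg 1451, K 3052, P 1907, B 2427.
Overall IE_2 order: Mg < Al < P < B < K.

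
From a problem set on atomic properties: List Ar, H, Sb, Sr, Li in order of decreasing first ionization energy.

H is in period 1, group 1; Li is in period 2, group 1; Ar is in period 3, group 18; Sr is in period 5, group 2; Sb is in period 5, group 15.
Across a period the outer electron is held more tightly (higher IE₁); down a group it sits in a higher shell, more shielded, and comes off more easily.
Neither a single period nor a single group — weigh both effects.
Sr > Li: the two effects oppose for this pair; the across-period effect wins (550 vs 520 kJ/mol).
Sb > Sr: both are in period 5; the period trend gives Sb the larger value.
H > Sb: period and group pull opposite ways; the down-group shift dominates (1312 vs 831 kJ/mol).
Ar > H: the two effects oppose for this pair; the across-period effect wins (1521 vs 1312 kJ/mol).
Tabulated first ionization energy (kJ/mol): H 1312, Li 520, Ar 1521, Sr 550, Sb 831.
So from highest to lowest: Ar > H > Sb > Sr > Li.

Ar, H, Sb, Sr, Li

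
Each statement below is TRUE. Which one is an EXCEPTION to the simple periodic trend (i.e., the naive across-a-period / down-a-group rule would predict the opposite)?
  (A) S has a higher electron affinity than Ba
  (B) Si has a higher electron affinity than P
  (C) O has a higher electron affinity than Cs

(B)

The general trend: electron affinity increases across a period and decreases down a group.
(A) S (period 3, group 16) vs Ba (period 6, group 2): the stated order agrees with the simple trend.
(B) Si (period 3, group 14) vs P (period 3, group 15): the stated order contradicts the simple trend.
(C) O (period 2, group 16) vs Cs (period 6, group 1): the stated order agrees with the simple trend.
The exception is (B): adding an electron to P's half-filled 3p³ is unfavourable, so Si (3p²) has the more exothermic EA.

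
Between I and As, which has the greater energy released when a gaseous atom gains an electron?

I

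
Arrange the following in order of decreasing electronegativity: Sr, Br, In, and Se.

Br > Se > In > Sr

Se is in period 4, group 16; Br is in period 4, group 17; Sr is in period 5, group 2; In is in period 5, group 13.
Atoms toward the upper right of the periodic table pull bonding electrons most strongly.
These span different periods and groups, so the two trends combine.
In > Sr: In lies to the right of Sr in period 5, so the across-period effect alone puts In higher.
Se > In: relative to In, both the across-period and down-group shifts push Se's electronegativity up.
Br > Se: Br lies to the right of Se in period 4, so the across-period effect alone puts Br higher.
Approximate values (Pauling): Se 2.55, Br 2.96, Sr 0.95, In 1.78.
So from highest to lowest: Br > Se > In > Sr.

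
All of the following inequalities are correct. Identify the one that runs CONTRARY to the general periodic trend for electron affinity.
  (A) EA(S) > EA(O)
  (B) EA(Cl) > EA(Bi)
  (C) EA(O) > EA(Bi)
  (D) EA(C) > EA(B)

(A)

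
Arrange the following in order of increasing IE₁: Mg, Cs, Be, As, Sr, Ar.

Across a period the outer electron is held more tightly (higher IE₁); down a group it sits in a higher shell, more shielded, and comes off more easily.
These span different periods and groups, so the two trends combine.
Sr > Cs: relative to Cs, both the across-period and down-group shifts push Sr's first ionization energy up.
Mg > Sr: Mg sits above Sr in group 2, so the down-group effect alone puts Mg higher.
Be > Mg: Be sits above Mg in group 2, so the down-group effect alone puts Be higher.
As > Be: period and group pull opposite ways; the across-period shift dominates (947 vs 900 kJ/mol).
Ar > As: relative to As, both the across-period and down-group shifts push Ar's first ionization energy up.
Tabulated first ionization energy (kJ/mol): Be 900, Mg 738, Ar 1521, As 947, Sr 550, Cs 376.
So from lowest to highest: Cs < Sr < Mg < Be < As < Ar.

Cs < Sr < Mg < Be < As < Ar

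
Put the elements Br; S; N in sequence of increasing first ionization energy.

N is in period 2, group 15; S is in period 3, group 16; Br is in period 4, group 17.
IE₁ increases left→right with effective nuclear charge and decreases top→bottom as the valence shell moves farther out.
A diagonal step moves right (one effect) and down (the opposite effect) at once.
Br > S: the two effects oppose for this pair; the across-period effect wins (1140 vs 1000 kJ/mol).
N > Br: period and group pull opposite ways; the down-group shift dominates (1402 vs 1140 kJ/mol).
For reference (kJ/mol): N 1402, S 1000, Br 1140.
So from lowest to highest: S < Br < N.

S, Br, N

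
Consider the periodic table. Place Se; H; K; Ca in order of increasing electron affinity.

Ca < K < H < Se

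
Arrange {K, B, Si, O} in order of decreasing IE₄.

Consider each +3 ion: K³⁺ is already 2 electrons into the core; B³⁺ is the bare [He] core; Si³⁺ still has 1 valence electron; O³⁺ still has 3 valence electrons.
Usually core removal costs more than valence removal, but here the competition is close: a tightly held n=2 valence electron can cost more to remove than an n=3 core electron, so the actual values have to decide it.
Valence configurations: Si³⁺ [Ne]3s¹, O³⁺ [He]2s²2p¹.
Approximate IE_4 values (kJ/mol): K 5877, B 25026, Si 4356, O 7469.
Hence IE_4: Si < K < O < B.

B > O > K > Si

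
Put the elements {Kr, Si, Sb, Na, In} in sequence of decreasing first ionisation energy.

First ionization energy rises across a period (greater Z_eff holds electrons more tightly) and falls down a group (valence electrons are farther from the nucleus).
Here both period and group differ, so the two effects have to be weighed against each other.
In > Na: the two effects oppose for this pair; the across-period effect wins (558 vs 496 kJ/mol).
Si > In: relative to In, both the across-period and down-group shifts push Si's first ionization energy up.
Sb > Si: period and group pull opposite ways; the across-period shift dominates (831 vs 786 kJ/mol).
Kr > Sb: relative to Sb, both the across-period and down-group shifts push Kr's first ionization energy up.
Tabulated first ionization energy (kJ/mol): Na 496, Si 786, Kr 1351, In 558, Sb 831.
So from highest to lowest: Kr > Sb > Si > In > Na.

Kr, Sb, Si, In, Na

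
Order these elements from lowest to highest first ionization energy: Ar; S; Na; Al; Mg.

Na is in period 3, group 1; Mg is in period 3, group 2; Al is in period 3, group 13; S is in period 3, group 16; Ar is in period 3, group 18.
Removing the outermost electron gets harder across a period and easier down a group.
All lie in period 3; the across-period trend (first ionization energy increases left to right) applies, with the exception below.
Note the exception: Mg has a higher first ionization energy than Al, contrary to the simple trend — Al's single 3p electron is easier to remove than one from Mg's filled 3s².
Tabulated first ionization energy (kJ/mol): Na 496, Mg 738, Al 578, S 1000, Ar 1521.
So from lowest to highest: Na < Al < Mg < S < Ar.

Na < Al < Mg < S < Ar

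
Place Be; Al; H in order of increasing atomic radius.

H, Be, Al

Moving right in a period, electrons are added to the same shell under a stronger nuclear pull, so atoms get smaller; moving down, a new shell is opened and atoms get larger.
Neither a single period nor a single group — weigh both effects.
Be > H: the two effects oppose for this pair; the down-group effect wins (102 vs 32 pm).
Al > Be: period and group pull opposite ways; the down-group shift dominates (126 vs 102 pm).
Tabulated atomic radius (pm): H 32, Be 102, Al 126.
So from smallest to largest: H < Be < Al.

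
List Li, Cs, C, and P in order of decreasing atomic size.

Cs > Li > P > C

Moving right in a period, electrons are added to the same shell under a stronger nuclear pull, so atoms get smaller; moving down, a new shell is opened and atoms get larger.
Neither a single period nor a single group — weigh both effects.
P > C: period and group pull opposite ways; the down-group shift dominates (111 vs 75 pm).
Li > P: the two effects oppose for this pair; the across-period effect wins (133 vs 111 pm).
Cs > Li: Cs sits below Li in group 1, so the down-group effect alone puts Cs larger.
Approximate values (pm): Li 133, C 75, P 111, Cs 232.
So from largest to smallest: Cs > Li > P > C.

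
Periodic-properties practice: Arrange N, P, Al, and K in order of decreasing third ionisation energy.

N > K > P > Al

The third ionization energy removes an electron from the +2 ion. For each element: N²⁺ still has 3 valence electrons; P²⁺ still has 3 valence electrons; Al²⁺ still has 1 valence electron; K²⁺ is already 1 electron into the core.
Usually core removal costs more than valence removal, but here the competition is close: a tightly held n=2 valence electron can cost more to remove than an n=3 core electron, so the actual values have to decide it.
Valence configurations: N²⁺ [He]2s²2p¹, P²⁺ [Ne]3s²3p¹, Al²⁺ [Ne]3s¹.
The numbers (kJ/mol): N 4578, P 2914, Al 2745, K 4420.
Overall IE_3 order: Al < P < K < N.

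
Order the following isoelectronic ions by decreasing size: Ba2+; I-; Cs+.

I- > Cs+ > Ba2+

All of these have 54 electrons, so size is governed by nuclear charge alone: the more protons, the stronger the pull on the same electron cloud, and the smaller the ion.
Nuclear charges: Ba2+ (Z=56), Cs+ (Z=55), I- (Z=53).
Largest to smallest: I- > Cs+ > Ba2+.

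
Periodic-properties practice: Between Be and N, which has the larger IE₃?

Be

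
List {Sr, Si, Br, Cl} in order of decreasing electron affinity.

Si is in period 3, group 14; Cl is in period 3, group 17; Br is in period 4, group 17; Sr is in period 5, group 2.
Electron affinity generally becomes more exothermic across a period toward the halogens and less exothermic down a group.
These span different periods and groups, so the two trends combine.
Si > Sr: relative to Sr, both the across-period and down-group shifts push Si's electron affinity up.
Br > Si: the two effects oppose for this pair; the across-period effect wins (325 vs 134 kJ/mol).
Cl > Br: they share group 17; the group trend gives Cl the larger value.
Approximate values (kJ/mol): Si 134, Cl 349, Br 325, Sr 5.
So from highest to lowest: Cl > Br > Si > Sr.

Cl > Br > Si > Sr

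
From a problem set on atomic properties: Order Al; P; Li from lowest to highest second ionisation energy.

Al, P, Li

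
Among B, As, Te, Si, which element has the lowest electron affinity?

B is in period 2, group 13; Si is in period 3, group 14; As is in period 4, group 15; Te is in period 5, group 16.
Atoms with high Z_eff and room in the valence shell (especially the halogens) have the most exothermic electron affinities.
A diagonal step moves right (one effect) and down (the opposite effect) at once.
As > B: the two effects oppose for this pair; the across-period effect wins (78 vs 27 kJ/mol).
Si > As: the two effects oppose for this pair; the down-group effect wins (134 vs 78 kJ/mol).
Te > Si: period and group pull opposite ways; the across-period shift dominates (190 vs 134 kJ/mol).
For reference (kJ/mol): B 27, Si 134, As 78, Te 190.
The lowest electron affinity among these belongs to B.

B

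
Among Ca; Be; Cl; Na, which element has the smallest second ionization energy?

Ca

The second ionization energy removes an electron from the +1 ion. For each element: Ca⁺ still has 1 valence electron; Be⁺ still has 1 valence electron; Cl⁺ still has 6 valence electrons; Na⁺ is the bare [Ne] core.
Breaking into a closed-shell core is much more expensive than removing a leftover valence electron — Na has the largest IE_2 here.
Valence configurations: Ca⁺ [Ar]4s¹, Be⁺ [He]2s¹, Cl⁺ [Ne]3s²3p⁴.
The numbers (kJ/mol): Ca 1145, Be 1757, Cl 2298, Na 4562.
Hence IE_2: Ca < Be < Cl < Na.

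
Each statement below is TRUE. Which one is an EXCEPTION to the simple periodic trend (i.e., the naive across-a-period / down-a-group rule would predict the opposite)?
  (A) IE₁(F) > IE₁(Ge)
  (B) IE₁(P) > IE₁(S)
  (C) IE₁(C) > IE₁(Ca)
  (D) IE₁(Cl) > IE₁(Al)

The general trend: first ionization energy increases across a period and decreases down a group.
(A) F (period 2, group 17) vs Ge (period 4, group 14): the stated order agrees with the simple trend.
(B) P (period 3, group 15) vs S (period 3, group 16): the stated order contradicts the simple trend.
(C) C (period 2, group 14) vs Ca (period 4, group 2): the stated order agrees with the simple trend.
(D) Cl (period 3, group 17) vs Al (period 3, group 13): the stated order agrees with the simple trend.
The exception is (B): S (3p⁴) ionizes more easily than half-filled P (3p³) because the paired 3p electron in S is pushed out by e⁻–e⁻ repulsion.

(B)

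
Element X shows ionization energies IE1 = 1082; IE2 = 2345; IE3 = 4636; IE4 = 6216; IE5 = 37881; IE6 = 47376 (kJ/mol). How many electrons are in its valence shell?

Look for the largest jump between consecutive ionization energies: IE5/IE4 ≈ 6.1, far larger than any earlier ratio.
That jump marks the point where a core electron is being removed. So the atom has 4 valence electrons.

4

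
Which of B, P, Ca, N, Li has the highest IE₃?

Li

Consider each +2 ion: B²⁺ still has 1 valence electron; P²⁺ still has 3 valence electrons; Ca²⁺ is the bare [Ar] core; N²⁺ still has 3 valence electrons; Li²⁺ is already 1 electron into the core.
Breaking into a closed-shell core is much more expensive than removing a leftover valence electron — Ca and Li have the largest IE_3 here.
Valence configurations: B²⁺ [He]2s¹, P²⁺ [Ne]3s²3p¹, N²⁺ [He]2s²2p¹.
The numbers (kJ/mol): B 3660, P 2914, Ca 4912, N 4578, Li 11815.
So the third ionization energies run P < B < N < Ca < Li.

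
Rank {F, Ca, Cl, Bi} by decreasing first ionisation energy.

F > Cl > Bi > Ca

Removing the outermost electron gets harder across a period and easier down a group.
Neither a single period nor a single group — weigh both effects.
Bi > Ca: the two effects oppose for this pair; the across-period effect wins (703 vs 590 kJ/mol).
Cl > Bi: relative to Bi, both the across-period and down-group shifts push Cl's first ionization energy up.
F > Cl: they share group 17; the group trend gives F the larger value.
Tabulated first ionization energy (kJ/mol): F 1681, Cl 1251, Ca 590, Bi 703.
So from highest to lowest: F > Cl > Bi > Ca.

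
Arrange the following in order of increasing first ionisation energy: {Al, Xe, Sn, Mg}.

Al, Sn, Mg, Xe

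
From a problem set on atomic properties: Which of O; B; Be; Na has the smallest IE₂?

Be

The second ionization energy removes an electron from the +1 ion. For each element: O⁺ still has 5 valence electrons; B⁺ still has 2 valence electrons; Be⁺ still has 1 valence electron; Na⁺ is the bare [Ne] core.
Pulling an electron out of a noble-gas core costs far more than removing a remaining valence electron, so Na sits at the high end of IE_2.
Valence configurations: O⁺ [He]2s²2p³, B⁺ [He]2s², Be⁺ [He]2s¹.
The numbers (kJ/mol): O 3388, B 2427, Be 1757, Na 4562.
Hence IE_2: Be < B < O < Na.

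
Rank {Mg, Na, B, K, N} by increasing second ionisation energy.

After 1 electron has been removed, what remains? Mg⁺ still has 1 valence electron; Na⁺ is the bare [Ne] core; B⁺ still has 2 valence electrons; K⁺ is the bare [Ar] core; N⁺ still has 4 valence electrons.
Core electrons are held far more tightly than valence electrons, so K and Na top the IE_2 order.
Valence configurations: Mg⁺ [Ne]3s¹, B⁺ [He]2s², N⁺ [He]2s²2p².
Approximate IE_2 values (kJ/mol): Mg 1451, Na 4562, B 2427, K 3052, N 2856.
Overall IE_2 order: Mg < B < N < K < Na.

Mg < B < N < K < Na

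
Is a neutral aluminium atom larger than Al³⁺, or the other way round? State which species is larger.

Al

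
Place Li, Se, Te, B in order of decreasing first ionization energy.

Se > Te > B > Li

IE₁ increases left→right with effective nuclear charge and decreases top→bottom as the valence shell moves farther out.
Neither a single period nor a single group — weigh both effects.
B > Li: B lies to the right of Li in period 2, so the across-period effect alone puts B higher.
Te > B: period and group pull opposite ways; the across-period shift dominates (869 vs 801 kJ/mol).
Se > Te: they share group 16; the group trend gives Se the larger value.
For reference (kJ/mol): Li 520, B 801, Se 941, Te 869.
So from highest to lowest: Se > Te > B > Li.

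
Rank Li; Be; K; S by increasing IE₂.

Be < S < K < Li

Consider each +1 ion: Li⁺ is the bare [He] core; Be⁺ still has 1 valence electron; K⁺ is the bare [Ar] core; S⁺ still has 5 valence electrons.
Core electrons are held far more tightly than valence electrons, so K and Li top the IE_2 order.
Valence configurations: Be⁺ [He]2s¹, S⁺ [Ne]3s²3p³.
Approximate IE_2 values (kJ/mol): Li 7298, Be 1757, K 3052, S 2252.
So the second ionization energies run Be < S < K < Li.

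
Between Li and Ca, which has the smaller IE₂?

Ca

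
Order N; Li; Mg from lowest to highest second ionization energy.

Mg < N < Li

IE_2 is the cost of taking one more electron from the +1 cation: N⁺ still has 4 valence electrons; Li⁺ is the bare [He] core; Mg⁺ still has 1 valence electron.
Core electrons are held far more tightly than valence electrons, so Li tops the IE_2 order.
Valence configurations: N⁺ [He]2s²2p², Mg⁺ [Ne]3s¹.
Approximate IE_2 values (kJ/mol): N 2856, Li 7298, Mg 1451.
Hence IE_2: Mg < N < Li.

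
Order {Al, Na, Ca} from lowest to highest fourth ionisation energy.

The fourth ionization energy removes an electron from the +3 ion. For each element: Al³⁺ is the bare [Ne] core; Na³⁺ is already 2 electrons into the core; Ca³⁺ is already 1 electron into the core.
All of these are removing an electron from a noble-gas core or deeper; the smaller core (lower principal quantum number) is held far more tightly, and within a period the higher nuclear charge binds the same core more tightly.
Approximate IE_4 values (kJ/mol): Al 11577, Na 9543, Ca 6491.
Overall IE_4 order: Ca < Na < Al.

Ca < Na < Al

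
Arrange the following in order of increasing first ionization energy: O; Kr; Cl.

Cl, O, Kr

Removing the outermost electron gets harder across a period and easier down a group.
These sit on a diagonal, where the across-period and down-group effects partly cancel.
O > Cl: period and group pull opposite ways; the down-group shift dominates (1314 vs 1251 kJ/mol).
Kr > O: period and group pull opposite ways; the across-period shift dominates (1351 vs 1314 kJ/mol).
Tabulated first ionization energy (kJ/mol): O 1314, Cl 1251, Kr 1351.
So from lowest to highest: Cl < O < Kr.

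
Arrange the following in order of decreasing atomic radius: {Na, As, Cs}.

Na is in period 3, group 1; As is in period 4, group 15; Cs is in period 6, group 1.
Across a period the added protons contract the valence shell; down a group each new principal shell makes the atom larger.
These span different periods and groups, so the two trends combine.
Na > As: period and group pull opposite ways; the across-period shift dominates (155 vs 121 pm).
Cs > Na: they share group 1; the group trend gives Cs the larger value.
Tabulated atomic radius (pm): Na 155, As 121, Cs 232.
So from largest to smallest: Cs > Na > As.

Cs > Na > As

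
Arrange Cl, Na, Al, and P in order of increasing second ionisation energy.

IE_2 is the cost of taking one more electron from the +1 cation: Cl⁺ still has 6 valence electrons; Na⁺ is the bare [Ne] core; Al⁺ still has 2 valence electrons; P⁺ still has 4 valence electrons.
Core electrons are held far more tightly than valence electrons, so Na tops the IE_2 order.
Valence configurations: Cl⁺ [Ne]3s²3p⁴, Al⁺ [Ne]3s², P⁺ [Ne]3s²3p².
The numbers (kJ/mol): Cl 2298, Na 4562, Al 1817, P 1907.
Putting it together, IE_2: Al < P < Cl < Na.

Al, P, Cl, Na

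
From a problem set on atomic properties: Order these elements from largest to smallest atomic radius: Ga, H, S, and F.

Ga > S > F > H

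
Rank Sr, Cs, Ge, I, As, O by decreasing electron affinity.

O is in period 2, group 16; Ge is in period 4, group 14; As is in period 4, group 15; Sr is in period 5, group 2; I is in period 5, group 17; Cs is in period 6, group 1.
Electron affinity generally becomes more exothermic across a period toward the halogens and less exothermic down a group.
Here both period and group differ, so the two effects have to be weighed against each other.
Cs > Sr: this pair runs against the simple trend — see the exception note.
As > Cs: relative to Cs, both the across-period and down-group shifts push As's electron affinity up.
Ge > As: this pair runs against the simple trend — see the exception note.
O > Ge: relative to Ge, both the across-period and down-group shifts push O's electron affinity up.
I > O: the two effects oppose for this pair; the across-period effect wins (295 vs 141 kJ/mol).
Note the exception: Cs has a higher electron affinity than Sr, contrary to the simple trend — adding an electron to Sr (ns²) has to open a new, higher-energy np subshell, which is unfavourable.
Note the exception: Ge has a higher electron affinity than As, contrary to the simple trend — adding an electron to As's half-filled 4p³ is unfavourable, so Ge (4p²) has the more exothermic EA.
Approximate values (kJ/mol): O 141, Ge 119, As 78, Sr 5, I 295, Cs 46.
So from highest to lowest: I > O > Ge > As > Cs > Sr.

I > O > Ge > As > Cs > Sr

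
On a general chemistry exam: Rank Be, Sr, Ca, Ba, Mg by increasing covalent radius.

Be is in period 2, group 2; Mg is in period 3, group 2; Ca is in period 4, group 2; Sr is in period 5, group 2; Ba is in period 6, group 2.
Across a period the added protons contract the valence shell; down a group each new principal shell makes the atom larger.
All are in group 2, so atomic radius increases down the group.
So from smallest to largest: Be < Mg < Ca < Sr < Ba.

Be, Mg, Ca, Sr, Ba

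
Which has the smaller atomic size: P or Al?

P

Al is in period 3, group 13; P is in period 3, group 15.
Moving right in a period, electrons are added to the same shell under a stronger nuclear pull, so atoms get smaller; moving down, a new shell is opened and atoms get larger.
All lie in period 3, so atomic radius increases right to left.
So P has the smaller atomic size (P < Al).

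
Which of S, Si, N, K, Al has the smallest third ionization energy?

Al

Consider each +2 ion: S²⁺ still has 4 valence electrons; Si²⁺ still has 2 valence electrons; N²⁺ still has 3 valence electrons; K²⁺ is already 1 electron into the core; Al²⁺ still has 1 valence electron.
Usually core removal costs more than valence removal, but here the competition is close: a tightly held n=2 valence electron can cost more to remove than an n=3 core electron, so the actual values have to decide it.
Valence configurations: S²⁺ [Ne]3s²3p², Si²⁺ [Ne]3s², N²⁺ [He]2s²2p¹, Al²⁺ [Ne]3s¹.
The numbers (kJ/mol): S 3357, Si 3232, N 4578, K 4420, Al 2745.
Putting it together, IE_3: Al < Si < S < K < N.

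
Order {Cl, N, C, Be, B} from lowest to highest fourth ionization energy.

Cl < C < N < Be < B

IE_4 is the cost of taking one more electron from the +3 cation: Cl³⁺ still has 4 valence electrons; N³⁺ still has 2 valence electrons; C³⁺ still has 1 valence electron; Be³⁺ is already 1 electron into the core; B³⁺ is the bare [He] core.
Pulling an electron out of a noble-gas core costs far more than removing a remaining valence electron, so Be and B sit at the high end of IE_4.
Valence configurations: Cl³⁺ [Ne]3s²3p², N³⁺ [He]2s², C³⁺ [He]2s¹.
Approximate IE_4 values (kJ/mol): Cl 5159, N 7475, C 6223, Be 21007, B 25026.
Putting it together, IE_4: Cl < C < N < Be < B.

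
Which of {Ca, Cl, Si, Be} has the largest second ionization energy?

Cl

After 1 electron has been removed, what remains? Ca⁺ still has 1 valence electron; Cl⁺ still has 6 valence electrons; Si⁺ still has 3 valence electrons; Be⁺ still has 1 valence electron.
All are still removing valence electrons, so compare the +1 ions as you would atoms: IE_2 generally rises across a period (higher Z_eff) and falls down a group (larger shell), subject to the usual subshell exceptions.
Valence configurations: Ca⁺ [Ar]4s¹, Cl⁺ [Ne]3s²3p⁴, Si⁺ [Ne]3s²3p¹, Be⁺ [He]2s¹.
The numbers (kJ/mol): Ca 1145, Cl 2298, Si 1577, Be 1757.
Hence IE_2: Ca < Si < Be < Cl.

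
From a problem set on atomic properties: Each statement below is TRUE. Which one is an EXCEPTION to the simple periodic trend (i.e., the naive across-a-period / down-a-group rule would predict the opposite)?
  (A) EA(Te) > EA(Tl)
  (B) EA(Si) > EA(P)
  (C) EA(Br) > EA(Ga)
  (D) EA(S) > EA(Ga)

(B)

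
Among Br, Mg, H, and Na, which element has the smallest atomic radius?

H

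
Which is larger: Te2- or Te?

Forming Te2- adds 2 electrons to Te. More electron–electron repulsion in the same shell, with unchanged nuclear charge, lets the cloud expand.
An anion is larger than its parent atom: Te2- > Te.

Te2-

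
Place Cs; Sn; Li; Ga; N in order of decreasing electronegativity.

N > Sn > Ga > Li > Cs

Li is in period 2, group 1; N is in period 2, group 15; Ga is in period 4, group 13; Sn is in period 5, group 14; Cs is in period 6, group 1.
Atoms toward the upper right of the periodic table pull bonding electrons most strongly.
Here both period and group differ, so the two effects have to be weighed against each other.
Li > Cs: they share group 1; the group trend gives Li the larger value.
Ga > Li: period and group pull opposite ways; the across-period shift dominates (1.81 vs 0.98).
Sn > Ga: the two effects oppose for this pair; the across-period effect wins (1.96 vs 1.81).
N > Sn: both effects reinforce here, so N is clearly the higher of the two.
Approximate values (Pauling): Li 0.98, N 3.04, Ga 1.81, Sn 1.96, Cs 0.79.
So from highest to lowest: N > Sn > Ga > Li > Cs.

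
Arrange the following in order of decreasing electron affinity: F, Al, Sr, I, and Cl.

Cl, F, I, Al, Sr

F is in period 2, group 17; Al is in period 3, group 13; Cl is in period 3, group 17; Sr is in period 5, group 2; I is in period 5, group 17.
Electron affinity generally becomes more exothermic across a period toward the halogens and less exothermic down a group.
Neither a single period nor a single group — weigh both effects.
Al > Sr: both effects reinforce here, so Al is clearly the higher of the two.
I > Al: period and group pull opposite ways; the across-period shift dominates (295 vs 42 kJ/mol).
F > I: they share group 17; the group trend gives F the larger value.
Cl > F: this pair runs against the simple trend — see the exception note.
Note the exception: Cl has a higher electron affinity than F, contrary to the simple trend — F's small 2p subshell makes the incoming electron feel strong e⁻–e⁻ repulsion, so Cl actually releases more energy on gaining an electron.
Tabulated electron affinity (kJ/mol): F 328, Al 42, Cl 349, Sr 5, I 295.
So from highest to lowest: Cl > F > I > Al > Sr.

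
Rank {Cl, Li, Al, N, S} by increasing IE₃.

Al, S, Cl, N, Li

Consider each +2 ion: Cl²⁺ still has 5 valence electrons; Li²⁺ is already 1 electron into the core; Al²⁺ still has 1 valence electron; N²⁺ still has 3 valence electrons; S²⁺ still has 4 valence electrons.
Pulling an electron out of a noble-gas core costs far more than removing a remaining valence electron, so Li sits at the high end of IE_3.
Valence configurations: Cl²⁺ [Ne]3s²3p³, Al²⁺ [Ne]3s¹, N²⁺ [He]2s²2p¹, S²⁺ [Ne]3s²3p².
The numbers (kJ/mol): Cl 3822, Li 11815, Al 2745, N 4578, S 3357.
Overall IE_3 order: Al < S < Cl < N < Li.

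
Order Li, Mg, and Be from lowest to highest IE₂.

The second ionization energy removes an electron from the +1 ion. For each element: Li⁺ is the bare [He] core; Mg⁺ still has 1 valence electron; Be⁺ still has 1 valence electron.
Core electrons are held far more tightly than valence electrons, so Li tops the IE_2 order.
Valence configurations: Mg⁺ [Ne]3s¹, Be⁺ [He]2s¹.
Tabulated IE_2 (kJ/mol): Li 7298, Mg 1451, Be 1757.
Overall IE_2 order: Mg < Be < Li.

Mg < Be < Li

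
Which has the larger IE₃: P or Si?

Si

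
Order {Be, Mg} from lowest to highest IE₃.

The third ionization energy removes an electron from the +2 ion. For each element: Be²⁺ is the bare [He] core; Mg²⁺ is the bare [Ne] core.
All of these are removing an electron from a noble-gas core or deeper; the smaller core (lower principal quantum number) is held far more tightly, and within a period the higher nuclear charge binds the same core more tightly.
Tabulated IE_3 (kJ/mol): Be 14849, Mg 7733.
So the third ionization energies run Mg < Be.

Mg, Be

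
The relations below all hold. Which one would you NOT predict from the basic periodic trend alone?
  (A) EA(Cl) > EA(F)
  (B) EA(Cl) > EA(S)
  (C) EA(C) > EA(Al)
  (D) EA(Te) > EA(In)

The general trend: electron affinity increases across a period and decreases down a group.
(A) Cl (period 3, group 17) vs F (period 2, group 17): the stated order contradicts the simple trend.
(B) Cl (period 3, group 17) vs S (period 3, group 16): the stated order agrees with the simple trend.
(C) C (period 2, group 14) vs Al (period 3, group 13): the stated order agrees with the simple trend.
(D) Te (period 5, group 16) vs In (period 5, group 13): the stated order agrees with the simple trend.
The exception is (A): F's small 2p subshell makes the incoming electron feel strong e⁻–e⁻ repulsion, so Cl actually releases more energy on gaining an electron.

(A)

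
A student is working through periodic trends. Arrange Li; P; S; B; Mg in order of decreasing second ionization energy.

Li, B, S, P, Mg

After 1 electron has been removed, what remains? Li⁺ is the bare [He] core; P⁺ still has 4 valence electrons; S⁺ still has 5 valence electrons; B⁺ still has 2 valence electrons; Mg⁺ still has 1 valence electron.
Core electrons are held far more tightly than valence electrons, so Li tops the IE_2 order.
Valence configurations: P⁺ [Ne]3s²3p², S⁺ [Ne]3s²3p³, B⁺ [He]2s², Mg⁺ [Ne]3s¹.
The numbers (kJ/mol): Li 7298, P 1907, S 2252, B 2427, Mg 1451.
Putting it together, IE_2: Mg < P < S < B < Li.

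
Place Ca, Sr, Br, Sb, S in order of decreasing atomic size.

Sr > Ca > Sb > Br > S

S is in period 3, group 16; Ca is in period 4, group 2; Br is in period 4, group 17; Sr is in period 5, group 2; Sb is in period 5, group 15.
Across a period the added protons contract the valence shell; down a group each new principal shell makes the atom larger.
These span different periods and groups, so the two trends combine.
Br > S: period and group pull opposite ways; the down-group shift dominates (114 vs 103 pm).
Sb > Br: relative to Br, both the across-period and down-group shifts push Sb's atomic radius up.
Ca > Sb: period and group pull opposite ways; the across-period shift dominates (171 vs 140 pm).
Sr > Ca: they share group 2; the group trend gives Sr the larger value.
Approximate values (pm): S 103, Ca 171, Br 114, Sr 185, Sb 140.
So from largest to smallest: Sr > Ca > Sb > Br > S.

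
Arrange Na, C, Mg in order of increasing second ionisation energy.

After 1 electron has been removed, what remains? Na⁺ is the bare [Ne] core; C⁺ still has 3 valence electrons; Mg⁺ still has 1 valence electron.
Pulling an electron out of a noble-gas core costs far more than removing a remaining valence electron, so Na sits at the high end of IE_2.
Valence configurations: C⁺ [He]2s²2p¹, Mg⁺ [Ne]3s¹.
Approximate IE_2 values (kJ/mol): Na 4562, C 2353, Mg 1451.
So the second ionization energies run Mg < C < Na.

Mg < C < Na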